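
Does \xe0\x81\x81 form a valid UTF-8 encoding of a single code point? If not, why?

invalid (overlong encoding)

Leading byte 0xE0 = 11100000 → 3-byte form.
Continuation bytes all match 10xxxxxx. Payload decodes to 0x41.
But 0x41 < 0x800, the minimum for a 3-byte sequence — this is an overlong encoding.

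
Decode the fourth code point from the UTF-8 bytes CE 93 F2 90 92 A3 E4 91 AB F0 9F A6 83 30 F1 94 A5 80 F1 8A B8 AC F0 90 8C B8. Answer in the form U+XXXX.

Offset 0: leading byte 0xCE = 11001110 → 2-byte char #1 = CE 93.
Offset 2: leading byte 0xF2 = 11110010 → 4-byte char #2 = F2 90 92 A3.
Offset 6: leading byte 0xE4 = 11100100 → 3-byte char #3 = E4 91 AB.
Offset 9: leading byte 0xF0 = 11110000 → 4-byte char #4 = F0 9F A6 83.
Leading byte 0xF0 = 11110000 matches 11110xxx → 4-byte sequence.
Byte 1: 0xF0 = 11110000, payload 000 (3 bits).
Byte 2: 0x9F = 10011111 (10xxxxxx ✓), payload 011111.
Byte 3: 0xA6 = 10100110 (10xxxxxx ✓), payload 100110.
Byte 4: 0x83 = 10000011 (10xxxxxx ✓), payload 000011.
Concatenate: 000011111100110000011 = 0x1F983 (21 bits → U+1F983).

U+1F983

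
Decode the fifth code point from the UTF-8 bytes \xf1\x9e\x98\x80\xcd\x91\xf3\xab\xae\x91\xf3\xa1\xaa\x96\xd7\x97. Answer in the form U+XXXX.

Offset 0: leading byte 0xF1 = 11110001 → 4-byte char #1 = F1 9E 98 80.
Offset 4: leading byte 0xCD = 11001101 → 2-byte char #2 = CD 91.
Offset 6: leading byte 0xF3 = 11110011 → 4-byte char #3 = F3 AB AE 91.
Offset 10: leading byte 0xF3 = 11110011 → 4-byte char #4 = F3 A1 AA 96.
Offset 14: leading byte 0xD7 = 11010111 → 2-byte char #5 = D7 97.
Leading byte 0xD7 = 11010111 matches 110xxxxx → 2-byte sequence.
Byte 1: 0xD7 = 11010111, payload 10111 (5 bits).
Byte 2: 0x97 = 10010111 (10xxxxxx ✓), payload 010111.
Concatenate: 10111010111 = 0x5D7 (11 bits → U+05D7).

U+05D7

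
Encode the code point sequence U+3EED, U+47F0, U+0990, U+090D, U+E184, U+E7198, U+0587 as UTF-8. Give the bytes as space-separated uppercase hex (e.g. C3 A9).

E3 BB AD E4 9F B0 E0 A6 90 E0 A4 8D EE 86 84 F3 A7 86 98 D6 87

U+3EED: 3-byte form → E3 BB AD.
U+47F0: 3-byte form → E4 9F B0.
U+0990: 3-byte form → E0 A6 90.
U+090D: 3-byte form → E0 A4 8D.
U+E184: 3-byte form → EE 86 84.
U+E7198: 4-byte form → F3 A7 86 98.
U+0587: 2-byte form → D6 87.
Concatenated (21 bytes): E3 BB AD E4 9F B0 E0 A6 90 E0 A4 8D EE 86 84 F3 A7 86 98 D6 87.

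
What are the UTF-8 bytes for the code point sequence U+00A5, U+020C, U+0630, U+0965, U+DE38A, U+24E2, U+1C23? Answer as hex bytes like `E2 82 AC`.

U+00A5: 2-byte form → C2 A5.
U+020C: 2-byte form → C8 8C.
U+0630: 2-byte form → D8 B0.
U+0965: 3-byte form → E0 A5 A5.
U+DE38A: 4-byte form → F3 9E 8E 8A.
U+24E2: 3-byte form → E2 93 A2.
U+1C23: 3-byte form → E1 B0 A3.
Concatenated (19 bytes): C2 A5 C8 8C D8 B0 E0 A5 A5 F3 9E 8E 8A E2 93 A2 E1 B0 A3.

C2 A5 C8 8C D8 B0 E0 A5 A5 F3 9E 8E 8A E2 93 A2 E1 B0 A3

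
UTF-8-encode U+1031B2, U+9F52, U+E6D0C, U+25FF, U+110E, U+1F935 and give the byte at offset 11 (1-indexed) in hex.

0x8C

1-indexed offset 11 is 0-indexed offset 10.
U+1031B2 → 4-byte form F4 83 86 B2 at offsets 0–3.
U+9F52 → 3-byte form E9 BD 92 at offsets 4–6.
U+E6D0C → 4-byte form F3 A6 B4 8C at offsets 7–10.
Offset 10 falls in char 3's range; it's byte 4 of F3 A6 B4 8C = 0x8C.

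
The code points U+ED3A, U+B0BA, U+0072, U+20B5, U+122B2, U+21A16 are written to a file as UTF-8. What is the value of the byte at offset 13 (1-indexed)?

0x8A

1-indexed offset 13 is 0-indexed offset 12.
U+ED3A → 3-byte form EE B4 BA at offsets 0–2.
U+B0BA → 3-byte form EB 82 BA at offsets 3–5.
U+0072 → 1-byte form 72 at offsets 6–6.
U+20B5 → 3-byte form E2 82 B5 at offsets 7–9.
U+122B2 → 4-byte form F0 92 8A B2 at offsets 10–13.
Offset 12 falls in char 5's range; it's byte 3 of F0 92 8A B2 = 0x8A.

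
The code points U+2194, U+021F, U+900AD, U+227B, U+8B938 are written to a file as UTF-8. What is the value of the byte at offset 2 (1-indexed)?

1-indexed offset 2 is 0-indexed offset 1.
U+2194 → 3-byte form E2 86 94 at offsets 0–2.
Offset 1 falls in char 1's range; it's byte 2 of E2 86 94 = 0x86.

0x86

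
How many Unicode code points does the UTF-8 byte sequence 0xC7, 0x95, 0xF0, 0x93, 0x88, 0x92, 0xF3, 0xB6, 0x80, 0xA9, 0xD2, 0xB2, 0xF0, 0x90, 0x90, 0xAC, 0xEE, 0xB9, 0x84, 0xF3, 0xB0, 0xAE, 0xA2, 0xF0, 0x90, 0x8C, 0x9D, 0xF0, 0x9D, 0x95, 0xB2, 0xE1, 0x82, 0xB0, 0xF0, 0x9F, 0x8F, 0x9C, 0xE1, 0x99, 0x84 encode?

12

Byte at offset 0: 0xC7 = 11000111 → 2-byte char (#1). Advance 2.
Byte at offset 2: 0xF0 = 11110000 → 4-byte char (#2). Advance 4.
Byte at offset 6: 0xF3 = 11110011 → 4-byte char (#3). Advance 4.
Byte at offset 10: 0xD2 = 11010010 → 2-byte char (#4). Advance 2.
Byte at offset 12: 0xF0 = 11110000 → 4-byte char (#5). Advance 4.
Byte at offset 16: 0xEE = 11101110 → 3-byte char (#6). Advance 3.
Byte at offset 19: 0xF3 = 11110011 → 4-byte char (#7). Advance 4.
Byte at offset 23: 0xF0 = 11110000 → 4-byte char (#8). Advance 4.
Byte at offset 27: 0xF0 = 11110000 → 4-byte char (#9). Advance 4.
Byte at offset 31: 0xE1 = 11100001 → 3-byte char (#10). Advance 3.
Byte at offset 34: 0xF0 = 11110000 → 4-byte char (#11). Advance 4.
Byte at offset 38: 0xE1 = 11100001 → 3-byte char (#12). Advance 3.
Reached end at offset 41 after 12 code points.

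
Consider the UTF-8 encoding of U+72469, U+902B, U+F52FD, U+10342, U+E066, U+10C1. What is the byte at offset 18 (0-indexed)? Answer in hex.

U+72469 → 4-byte form F1 B2 91 A9 at offsets 0–3.
U+902B → 3-byte form E9 80 AB at offsets 4–6.
U+F52FD → 4-byte form F3 B5 8B BD at offsets 7–10.
U+10342 → 4-byte form F0 90 8D 82 at offsets 11–14.
U+E066 → 3-byte form EE 81 A6 at offsets 15–17.
U+10C1 → 3-byte form E1 83 81 at offsets 18–20.
Offset 18 falls in char 6's range; it's byte 1 of E1 83 81 = 0xE1.

0xE1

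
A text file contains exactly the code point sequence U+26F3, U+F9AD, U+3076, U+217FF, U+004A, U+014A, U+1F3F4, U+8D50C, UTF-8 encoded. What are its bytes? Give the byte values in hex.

U+26F3: 3-byte form → E2 9B B3.
U+F9AD: 3-byte form → EF A6 AD.
U+3076: 3-byte form → E3 81 B6.
U+217FF: 4-byte form → F0 A1 9F BF.
U+004A: 1-byte form → 4A.
U+014A: 2-byte form → C5 8A.
U+1F3F4: 4-byte form → F0 9F 8F B4.
U+8D50C: 4-byte form → F2 8D 94 8C.
Concatenated (24 bytes): E2 9B B3 EF A6 AD E3 81 B6 F0 A1 9F BF 4A C5 8A F0 9F 8F B4 F2 8D 94 8C.

E2 9B B3 EF A6 AD E3 81 B6 F0 A1 9F BF 4A C5 8A F0 9F 8F B4 F2 8D 94 8C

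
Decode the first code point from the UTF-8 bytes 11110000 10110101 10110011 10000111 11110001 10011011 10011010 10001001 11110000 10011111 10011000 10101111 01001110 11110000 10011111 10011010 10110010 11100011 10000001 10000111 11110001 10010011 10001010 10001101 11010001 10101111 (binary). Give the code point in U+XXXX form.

U+35CC7

Offset 0: leading byte 0xF0 = 11110000 → 4-byte char #1 = F0 B5 B3 87.
Leading byte 0xF0 = 11110000 matches 11110xxx → 4-byte sequence.
Byte 1: 0xF0 = 11110000, payload 000 (3 bits).
Byte 2: 0xB5 = 10110101 (10xxxxxx ✓), payload 110101.
Byte 3: 0xB3 = 10110011 (10xxxxxx ✓), payload 110011.
Byte 4: 0x87 = 10000111 (10xxxxxx ✓), payload 000111.
Concatenate: 000110101110011000111 = 0x35CC7 (21 bits → U+35CC7).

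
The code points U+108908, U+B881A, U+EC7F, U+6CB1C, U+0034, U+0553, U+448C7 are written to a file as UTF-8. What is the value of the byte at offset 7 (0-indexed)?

U+108908 → 4-byte form F4 88 A4 88 at offsets 0–3.
U+B881A → 4-byte form F2 B8 A0 9A at offsets 4–7.
Offset 7 falls in char 2's range; it's byte 4 of F2 B8 A0 9A = 0x9A.

0x9A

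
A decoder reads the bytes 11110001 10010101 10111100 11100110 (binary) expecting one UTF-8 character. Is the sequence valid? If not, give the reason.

invalid (non-continuation byte where continuation expected)

Leading byte 0xF1 = 11110001 → 4-byte form.
Byte 4 is 0xE6 = 11100110, which is not 10xxxxxx — expected a continuation byte.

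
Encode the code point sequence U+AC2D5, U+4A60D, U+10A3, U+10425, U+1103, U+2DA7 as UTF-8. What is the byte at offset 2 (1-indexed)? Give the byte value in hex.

0xAC

1-indexed offset 2 is 0-indexed offset 1.
U+AC2D5 → 4-byte form F2 AC 8B 95 at offsets 0–3.
Offset 1 falls in char 1's range; it's byte 2 of F2 AC 8B 95 = 0xAC.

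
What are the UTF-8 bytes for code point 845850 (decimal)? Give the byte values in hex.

U+CE81A = 0xCE81A = 845850 decimal. In range U+10000–U+10FFFF → 4-byte form: 11110xxx 10xxxxxx 10xxxxxx 10xxxxxx.
Binary (21 bits): 011001110100000011010.
Split 3+6+6+6: 011 | 001110 | 100000 | 011010.
Byte 1: 11110011 = 0xF3.
Byte 2: 10001110 = 0x8E.
Byte 3: 10100000 = 0xA0.
Byte 4: 10011010 = 0x9A.

F3 8E A0 9A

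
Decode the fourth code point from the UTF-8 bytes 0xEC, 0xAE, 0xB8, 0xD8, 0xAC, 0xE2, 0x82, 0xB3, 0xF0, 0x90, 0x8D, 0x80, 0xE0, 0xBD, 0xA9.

Offset 0: leading byte 0xEC = 11101100 → 3-byte char #1 = EC AE B8.
Offset 3: leading byte 0xD8 = 11011000 → 2-byte char #2 = D8 AC.
Offset 5: leading byte 0xE2 = 11100010 → 3-byte char #3 = E2 82 B3.
Offset 8: leading byte 0xF0 = 11110000 → 4-byte char #4 = F0 90 8D 80.
Leading byte 0xF0 = 11110000 matches 11110xxx → 4-byte sequence.
Byte 1: 0xF0 = 11110000, payload 000 (3 bits).
Byte 2: 0x90 = 10010000 (10xxxxxx ✓), payload 010000.
Byte 3: 0x8D = 10001101 (10xxxxxx ✓), payload 001101.
Byte 4: 0x80 = 10000000 (10xxxxxx ✓), payload 000000.
Concatenate: 000010000001101000000 = 0x10340 (21 bits → U+10340).

U+10340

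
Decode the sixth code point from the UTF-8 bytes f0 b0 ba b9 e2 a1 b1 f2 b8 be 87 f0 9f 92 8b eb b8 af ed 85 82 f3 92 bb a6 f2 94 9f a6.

U+D142

Offset 0: leading byte 0xF0 = 11110000 → 4-byte char #1 = F0 B0 BA B9.
Offset 4: leading byte 0xE2 = 11100010 → 3-byte char #2 = E2 A1 B1.
Offset 7: leading byte 0xF2 = 11110010 → 4-byte char #3 = F2 B8 BE 87.
Offset 11: leading byte 0xF0 = 11110000 → 4-byte char #4 = F0 9F 92 8B.
Offset 15: leading byte 0xEB = 11101011 → 3-byte char #5 = EB B8 AF.
Offset 18: leading byte 0xED = 11101101 → 3-byte char #6 = ED 85 82.
Leading byte 0xED = 11101101 matches 1110xxxx → 3-byte sequence.
Byte 1: 0xED = 11101101, payload 1101 (4 bits).
Byte 2: 0x85 = 10000101 (10xxxxxx ✓), payload 000101.
Byte 3: 0x82 = 10000010 (10xxxxxx ✓), payload 000010.
Concatenate: 1101000101000010 = 0xD142 (16 bits → U+D142).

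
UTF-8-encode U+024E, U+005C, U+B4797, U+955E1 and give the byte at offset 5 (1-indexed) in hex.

0xB4

1-indexed offset 5 is 0-indexed offset 4.
U+024E → 2-byte form C9 8E at offsets 0–1.
U+005C → 1-byte form 5C at offsets 2–2.
U+B4797 → 4-byte form F2 B4 9E 97 at offsets 3–6.
Offset 4 falls in char 3's range; it's byte 2 of F2 B4 9E 97 = 0xB4.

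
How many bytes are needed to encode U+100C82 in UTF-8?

U+100C82 = 0x100C82. UTF-8 uses 1 byte below 0x80, 2 below 0x800, 3 below 0x10000, 4 up to 0x10FFFF. 0x100C82 is in U+10000–U+10FFFF → 4 bytes.

4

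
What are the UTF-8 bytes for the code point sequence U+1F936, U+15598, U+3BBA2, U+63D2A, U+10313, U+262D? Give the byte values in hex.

U+1F936: 4-byte form → F0 9F A4 B6.
U+15598: 4-byte form → F0 95 96 98.
U+3BBA2: 4-byte form → F0 BB AE A2.
U+63D2A: 4-byte form → F1 A3 B4 AA.
U+10313: 4-byte form → F0 90 8C 93.
U+262D: 3-byte form → E2 98 AD.
Concatenated (23 bytes): F0 9F A4 B6 F0 95 96 98 F0 BB AE A2 F1 A3 B4 AA F0 90 8C 93 E2 98 AD.

F0 9F A4 B6 F0 95 96 98 F0 BB AE A2 F1 A3 B4 AA F0 90 8C 93 E2 98 AD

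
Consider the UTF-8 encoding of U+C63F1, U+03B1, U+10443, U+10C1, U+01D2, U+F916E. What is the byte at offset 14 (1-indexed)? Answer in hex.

1-indexed offset 14 is 0-indexed offset 13.
U+C63F1 → 4-byte form F3 86 8F B1 at offsets 0–3.
U+03B1 → 2-byte form CE B1 at offsets 4–5.
U+10443 → 4-byte form F0 90 91 83 at offsets 6–9.
U+10C1 → 3-byte form E1 83 81 at offsets 10–12.
U+01D2 → 2-byte form C7 92 at offsets 13–14.
Offset 13 falls in char 5's range; it's byte 1 of C7 92 = 0xC7.

0xC7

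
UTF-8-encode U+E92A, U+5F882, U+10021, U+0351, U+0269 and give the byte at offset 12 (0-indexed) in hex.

0x91

U+E92A → 3-byte form EE A4 AA at offsets 0–2.
U+5F882 → 4-byte form F1 9F A2 82 at offsets 3–6.
U+10021 → 4-byte form F0 90 80 A1 at offsets 7–10.
U+0351 → 2-byte form CD 91 at offsets 11–12.
Offset 12 falls in char 4's range; it's byte 2 of CD 91 = 0x91.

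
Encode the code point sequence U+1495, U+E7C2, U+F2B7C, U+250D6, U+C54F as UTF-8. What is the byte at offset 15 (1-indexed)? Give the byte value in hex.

1-indexed offset 15 is 0-indexed offset 14.
U+1495 → 3-byte form E1 92 95 at offsets 0–2.
U+E7C2 → 3-byte form EE 9F 82 at offsets 3–5.
U+F2B7C → 4-byte form F3 B2 AD BC at offsets 6–9.
U+250D6 → 4-byte form F0 A5 83 96 at offsets 10–13.
U+C54F → 3-byte form EC 95 8F at offsets 14–16.
Offset 14 falls in char 5's range; it's byte 1 of EC 95 8F = 0xEC.

0xEC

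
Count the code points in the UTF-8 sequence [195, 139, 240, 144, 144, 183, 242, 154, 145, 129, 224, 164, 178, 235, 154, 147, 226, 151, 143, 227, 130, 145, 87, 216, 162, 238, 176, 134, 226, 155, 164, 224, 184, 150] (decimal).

12

Byte at offset 0: 0xC3 = 11000011 → 2-byte char (#1). Advance 2.
Byte at offset 2: 0xF0 = 11110000 → 4-byte char (#2). Advance 4.
Byte at offset 6: 0xF2 = 11110010 → 4-byte char (#3). Advance 4.
Byte at offset 10: 0xE0 = 11100000 → 3-byte char (#4). Advance 3.
Byte at offset 13: 0xEB = 11101011 → 3-byte char (#5). Advance 3.
Byte at offset 16: 0xE2 = 11100010 → 3-byte char (#6). Advance 3.
Byte at offset 19: 0xE3 = 11100011 → 3-byte char (#7). Advance 3.
Byte at offset 22: 0x57 = 01010111 → 1-byte char (#8). Advance 1.
Byte at offset 23: 0xD8 = 11011000 → 2-byte char (#9). Advance 2.
Byte at offset 25: 0xEE = 11101110 → 3-byte char (#10). Advance 3.
Byte at offset 28: 0xE2 = 11100010 → 3-byte char (#11). Advance 3.
Byte at offset 31: 0xE0 = 11100000 → 3-byte char (#12). Advance 3.
Reached end at offset 34 after 12 code points.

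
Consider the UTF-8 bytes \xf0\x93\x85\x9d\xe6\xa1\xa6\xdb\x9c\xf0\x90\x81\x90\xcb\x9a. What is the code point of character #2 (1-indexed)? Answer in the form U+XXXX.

Offset 0: leading byte 0xF0 = 11110000 → 4-byte char #1 = F0 93 85 9D.
Offset 4: leading byte 0xE6 = 11100110 → 3-byte char #2 = E6 A1 A6.
Leading byte 0xE6 = 11100110 matches 1110xxxx → 3-byte sequence.
Byte 1: 0xE6 = 11100110, payload 0110 (4 bits).
Byte 2: 0xA1 = 10100001 (10xxxxxx ✓), payload 100001.
Byte 3: 0xA6 = 10100110 (10xxxxxx ✓), payload 100110.
Concatenate: 0110100001100110 = 0x6866 (16 bits → U+6866).

U+6866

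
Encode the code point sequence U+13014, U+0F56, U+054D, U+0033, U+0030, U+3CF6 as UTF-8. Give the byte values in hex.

F0 93 80 94 E0 BD 96 D5 8D 33 30 E3 B3 B6

U+13014: 4-byte form → F0 93 80 94.
U+0F56: 3-byte form → E0 BD 96.
U+054D: 2-byte form → D5 8D.
U+0033: 1-byte form → 33.
U+0030: 1-byte form → 30.
U+3CF6: 3-byte form → E3 B3 B6.
Concatenated (14 bytes): F0 93 80 94 E0 BD 96 D5 8D 33 30 E3 B3 B6.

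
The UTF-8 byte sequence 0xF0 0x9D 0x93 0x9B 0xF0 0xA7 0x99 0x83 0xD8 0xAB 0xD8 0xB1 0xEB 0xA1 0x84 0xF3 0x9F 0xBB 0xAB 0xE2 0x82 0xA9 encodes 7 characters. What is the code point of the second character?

Offset 0: leading byte 0xF0 = 11110000 → 4-byte char #1 = F0 9D 93 9B.
Offset 4: leading byte 0xF0 = 11110000 → 4-byte char #2 = F0 A7 99 83.
Leading byte 0xF0 = 11110000 matches 11110xxx → 4-byte sequence.
Byte 1: 0xF0 = 11110000, payload 000 (3 bits).
Byte 2: 0xA7 = 10100111 (10xxxxxx ✓), payload 100111.
Byte 3: 0x99 = 10011001 (10xxxxxx ✓), payload 011001.
Byte 4: 0x83 = 10000011 (10xxxxxx ✓), payload 000011.
Concatenate: 000100111011001000011 = 0x27643 (21 bits → U+27643).

U+27643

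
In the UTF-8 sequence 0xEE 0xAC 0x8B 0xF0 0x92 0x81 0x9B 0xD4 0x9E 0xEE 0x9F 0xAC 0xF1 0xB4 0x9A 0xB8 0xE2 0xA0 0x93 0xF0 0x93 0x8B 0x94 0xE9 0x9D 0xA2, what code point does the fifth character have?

Offset 0: leading byte 0xEE = 11101110 → 3-byte char #1 = EE AC 8B.
Offset 3: leading byte 0xF0 = 11110000 → 4-byte char #2 = F0 92 81 9B.
Offset 7: leading byte 0xD4 = 11010100 → 2-byte char #3 = D4 9E.
Offset 9: leading byte 0xEE = 11101110 → 3-byte char #4 = EE 9F AC.
Offset 12: leading byte 0xF1 = 11110001 → 4-byte char #5 = F1 B4 9A B8.
Leading byte 0xF1 = 11110001 matches 11110xxx → 4-byte sequence.
Byte 1: 0xF1 = 11110001, payload 001 (3 bits).
Byte 2: 0xB4 = 10110100 (10xxxxxx ✓), payload 110100.
Byte 3: 0x9A = 10011010 (10xxxxxx ✓), payload 011010.
Byte 4: 0xB8 = 10111000 (10xxxxxx ✓), payload 111000.
Concatenate: 001110100011010111000 = 0x746B8 (21 bits → U+746B8).

U+746B8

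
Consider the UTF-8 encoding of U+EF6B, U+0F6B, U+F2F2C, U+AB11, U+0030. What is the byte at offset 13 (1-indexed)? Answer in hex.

1-indexed offset 13 is 0-indexed offset 12.
U+EF6B → 3-byte form EE BD AB at offsets 0–2.
U+0F6B → 3-byte form E0 BD AB at offsets 3–5.
U+F2F2C → 4-byte form F3 B2 BC AC at offsets 6–9.
U+AB11 → 3-byte form EA AC 91 at offsets 10–12.
Offset 12 falls in char 4's range; it's byte 3 of EA AC 91 = 0x91.

0x91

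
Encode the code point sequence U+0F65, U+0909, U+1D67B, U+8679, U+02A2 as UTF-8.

E0 BD A5 E0 A4 89 F0 9D 99 BB E8 99 B9 CA A2

U+0F65: 3-byte form → E0 BD A5.
U+0909: 3-byte form → E0 A4 89.
U+1D67B: 4-byte form → F0 9D 99 BB.
U+8679: 3-byte form → E8 99 B9.
U+02A2: 2-byte form → CA A2.
Concatenated (15 bytes): E0 BD A5 E0 A4 89 F0 9D 99 BB E8 99 B9 CA A2.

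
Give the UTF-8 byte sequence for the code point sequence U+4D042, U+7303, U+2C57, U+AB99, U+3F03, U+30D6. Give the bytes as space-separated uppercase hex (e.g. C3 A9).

U+4D042: 4-byte form → F1 8D 81 82.
U+7303: 3-byte form → E7 8C 83.
U+2C57: 3-byte form → E2 B1 97.
U+AB99: 3-byte form → EA AE 99.
U+3F03: 3-byte form → E3 BC 83.
U+30D6: 3-byte form → E3 83 96.
Concatenated (19 bytes): F1 8D 81 82 E7 8C 83 E2 B1 97 EA AE 99 E3 BC 83 E3 83 96.

F1 8D 81 82 E7 8C 83 E2 B1 97 EA AE 99 E3 BC 83 E3 83 96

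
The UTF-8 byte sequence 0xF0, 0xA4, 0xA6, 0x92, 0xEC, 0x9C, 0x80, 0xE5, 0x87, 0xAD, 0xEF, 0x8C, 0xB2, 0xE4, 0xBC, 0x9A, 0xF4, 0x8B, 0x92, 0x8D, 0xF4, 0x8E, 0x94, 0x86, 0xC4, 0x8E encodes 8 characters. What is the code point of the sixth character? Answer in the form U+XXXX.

U+10B48D

Offset 0: leading byte 0xF0 = 11110000 → 4-byte char #1 = F0 A4 A6 92.
Offset 4: leading byte 0xEC = 11101100 → 3-byte char #2 = EC 9C 80.
Offset 7: leading byte 0xE5 = 11100101 → 3-byte char #3 = E5 87 AD.
Offset 10: leading byte 0xEF = 11101111 → 3-byte char #4 = EF 8C B2.
Offset 13: leading byte 0xE4 = 11100100 → 3-byte char #5 = E4 BC 9A.
Offset 16: leading byte 0xF4 = 11110100 → 4-byte char #6 = F4 8B 92 8D.
Leading byte 0xF4 = 11110100 matches 11110xxx → 4-byte sequence.
Byte 1: 0xF4 = 11110100, payload 100 (3 bits).
Byte 2: 0x8B = 10001011 (10xxxxxx ✓), payload 001011.
Byte 3: 0x92 = 10010010 (10xxxxxx ✓), payload 010010.
Byte 4: 0x8D = 10001101 (10xxxxxx ✓), payload 001101.
Concatenate: 100001011010010001101 = 0x10B48D (21 bits → U+10B48D).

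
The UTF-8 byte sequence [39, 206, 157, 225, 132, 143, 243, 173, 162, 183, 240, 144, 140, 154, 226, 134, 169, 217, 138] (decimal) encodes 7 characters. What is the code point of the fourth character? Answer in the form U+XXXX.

U+ED8B7

Offset 0: leading byte 0x27 = 00100111 → 1-byte char #1 = 27.
Offset 1: leading byte 0xCE = 11001110 → 2-byte char #2 = CE 9D.
Offset 3: leading byte 0xE1 = 11100001 → 3-byte char #3 = E1 84 8F.
Offset 6: leading byte 0xF3 = 11110011 → 4-byte char #4 = F3 AD A2 B7.
Leading byte 0xF3 = 11110011 matches 11110xxx → 4-byte sequence.
Byte 1: 0xF3 = 11110011, payload 011 (3 bits).
Byte 2: 0xAD = 10101101 (10xxxxxx ✓), payload 101101.
Byte 3: 0xA2 = 10100010 (10xxxxxx ✓), payload 100010.
Byte 4: 0xB7 = 10110111 (10xxxxxx ✓), payload 110111.
Concatenate: 011101101100010110111 = 0xED8B7 (21 bits → U+ED8B7).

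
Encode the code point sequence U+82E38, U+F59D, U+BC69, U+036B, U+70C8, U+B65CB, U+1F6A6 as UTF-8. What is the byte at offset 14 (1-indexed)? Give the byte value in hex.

0x83

1-indexed offset 14 is 0-indexed offset 13.
U+82E38 → 4-byte form F2 82 B8 B8 at offsets 0–3.
U+F59D → 3-byte form EF 96 9D at offsets 4–6.
U+BC69 → 3-byte form EB B1 A9 at offsets 7–9.
U+036B → 2-byte form CD AB at offsets 10–11.
U+70C8 → 3-byte form E7 83 88 at offsets 12–14.
Offset 13 falls in char 5's range; it's byte 2 of E7 83 88 = 0x83.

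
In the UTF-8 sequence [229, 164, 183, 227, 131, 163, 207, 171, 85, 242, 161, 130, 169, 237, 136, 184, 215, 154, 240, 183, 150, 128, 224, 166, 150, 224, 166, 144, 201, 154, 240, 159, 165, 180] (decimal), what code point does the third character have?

Offset 0: leading byte 0xE5 = 11100101 → 3-byte char #1 = E5 A4 B7.
Offset 3: leading byte 0xE3 = 11100011 → 3-byte char #2 = E3 83 A3.
Offset 6: leading byte 0xCF = 11001111 → 2-byte char #3 = CF AB.
Leading byte 0xCF = 11001111 matches 110xxxxx → 2-byte sequence.
Byte 1: 0xCF = 11001111, payload 01111 (5 bits).
Byte 2: 0xAB = 10101011 (10xxxxxx ✓), payload 101011.
Concatenate: 01111101011 = 0x3EB (11 bits → U+03EB).

U+03EB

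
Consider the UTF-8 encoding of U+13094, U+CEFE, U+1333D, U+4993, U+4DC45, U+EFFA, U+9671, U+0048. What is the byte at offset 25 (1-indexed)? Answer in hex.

1-indexed offset 25 is 0-indexed offset 24.
U+13094 → 4-byte form F0 93 82 94 at offsets 0–3.
U+CEFE → 3-byte form EC BB BE at offsets 4–6.
U+1333D → 4-byte form F0 93 8C BD at offsets 7–10.
U+4993 → 3-byte form E4 A6 93 at offsets 11–13.
U+4DC45 → 4-byte form F1 8D B1 85 at offsets 14–17.
U+EFFA → 3-byte form EE BF BA at offsets 18–20.
U+9671 → 3-byte form E9 99 B1 at offsets 21–23.
U+0048 → 1-byte form 48 at offsets 24–24.
Offset 24 falls in char 8's range; it's byte 1 of 48 = 0x48.

0x48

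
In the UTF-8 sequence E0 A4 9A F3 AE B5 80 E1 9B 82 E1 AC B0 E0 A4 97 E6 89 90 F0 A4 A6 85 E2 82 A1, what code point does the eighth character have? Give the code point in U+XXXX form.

Offset 0: leading byte 0xE0 = 11100000 → 3-byte char #1 = E0 A4 9A.
Offset 3: leading byte 0xF3 = 11110011 → 4-byte char #2 = F3 AE B5 80.
Offset 7: leading byte 0xE1 = 11100001 → 3-byte char #3 = E1 9B 82.
Offset 10: leading byte 0xE1 = 11100001 → 3-byte char #4 = E1 AC B0.
Offset 13: leading byte 0xE0 = 11100000 → 3-byte char #5 = E0 A4 97.
Offset 16: leading byte 0xE6 = 11100110 → 3-byte char #6 = E6 89 90.
Offset 19: leading byte 0xF0 = 11110000 → 4-byte char #7 = F0 A4 A6 85.
Offset 23: leading byte 0xE2 = 11100010 → 3-byte char #8 = E2 82 A1.
Leading byte 0xE2 = 11100010 matches 1110xxxx → 3-byte sequence.
Byte 1: 0xE2 = 11100010, payload 0010 (4 bits).
Byte 2: 0x82 = 10000010 (10xxxxxx ✓), payload 000010.
Byte 3: 0xA1 = 10100001 (10xxxxxx ✓), payload 100001.
Concatenate: 0010000010100001 = 0x20A1 (16 bits → U+20A1).

U+20A1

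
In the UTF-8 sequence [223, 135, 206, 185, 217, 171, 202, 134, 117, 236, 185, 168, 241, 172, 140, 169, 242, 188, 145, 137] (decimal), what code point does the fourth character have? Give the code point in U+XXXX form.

U+0286

Offset 0: leading byte 0xDF = 11011111 → 2-byte char #1 = DF 87.
Offset 2: leading byte 0xCE = 11001110 → 2-byte char #2 = CE B9.
Offset 4: leading byte 0xD9 = 11011001 → 2-byte char #3 = D9 AB.
Offset 6: leading byte 0xCA = 11001010 → 2-byte char #4 = CA 86.
Leading byte 0xCA = 11001010 matches 110xxxxx → 2-byte sequence.
Byte 1: 0xCA = 11001010, payload 01010 (5 bits).
Byte 2: 0x86 = 10000110 (10xxxxxx ✓), payload 000110.
Concatenate: 01010000110 = 0x286 (11 bits → U+0286).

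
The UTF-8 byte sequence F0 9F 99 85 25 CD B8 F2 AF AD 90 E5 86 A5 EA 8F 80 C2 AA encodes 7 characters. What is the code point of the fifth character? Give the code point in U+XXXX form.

U+51A5

Offset 0: leading byte 0xF0 = 11110000 → 4-byte char #1 = F0 9F 99 85.
Offset 4: leading byte 0x25 = 00100101 → 1-byte char #2 = 25.
Offset 5: leading byte 0xCD = 11001101 → 2-byte char #3 = CD B8.
Offset 7: leading byte 0xF2 = 11110010 → 4-byte char #4 = F2 AF AD 90.
Offset 11: leading byte 0xE5 = 11100101 → 3-byte char #5 = E5 86 A5.
Leading byte 0xE5 = 11100101 matches 1110xxxx → 3-byte sequence.
Byte 1: 0xE5 = 11100101, payload 0101 (4 bits).
Byte 2: 0x86 = 10000110 (10xxxxxx ✓), payload 000110.
Byte 3: 0xA5 = 10100101 (10xxxxxx ✓), payload 100101.
Concatenate: 0101000110100101 = 0x51A5 (16 bits → U+51A5).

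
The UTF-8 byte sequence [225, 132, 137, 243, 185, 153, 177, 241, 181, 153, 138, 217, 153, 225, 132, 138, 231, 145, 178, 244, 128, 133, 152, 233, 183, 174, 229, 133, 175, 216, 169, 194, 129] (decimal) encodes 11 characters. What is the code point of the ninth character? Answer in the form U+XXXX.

U+516F

Offset 0: leading byte 0xE1 = 11100001 → 3-byte char #1 = E1 84 89.
Offset 3: leading byte 0xF3 = 11110011 → 4-byte char #2 = F3 B9 99 B1.
Offset 7: leading byte 0xF1 = 11110001 → 4-byte char #3 = F1 B5 99 8A.
Offset 11: leading byte 0xD9 = 11011001 → 2-byte char #4 = D9 99.
Offset 13: leading byte 0xE1 = 11100001 → 3-byte char #5 = E1 84 8A.
Offset 16: leading byte 0xE7 = 11100111 → 3-byte char #6 = E7 91 B2.
Offset 19: leading byte 0xF4 = 11110100 → 4-byte char #7 = F4 80 85 98.
Offset 23: leading byte 0xE9 = 11101001 → 3-byte char #8 = E9 B7 AE.
Offset 26: leading byte 0xE5 = 11100101 → 3-byte char #9 = E5 85 AF.
Leading byte 0xE5 = 11100101 matches 1110xxxx → 3-byte sequence.
Byte 1: 0xE5 = 11100101, payload 0101 (4 bits).
Byte 2: 0x85 = 10000101 (10xxxxxx ✓), payload 000101.
Byte 3: 0xAF = 10101111 (10xxxxxx ✓), payload 101111.
Concatenate: 0101000101101111 = 0x516F (16 bits → U+516F).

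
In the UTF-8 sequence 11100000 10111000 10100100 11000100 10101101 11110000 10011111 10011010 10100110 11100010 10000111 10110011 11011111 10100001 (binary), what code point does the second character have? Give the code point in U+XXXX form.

Offset 0: leading byte 0xE0 = 11100000 → 3-byte char #1 = E0 B8 A4.
Offset 3: leading byte 0xC4 = 11000100 → 2-byte char #2 = C4 AD.
Leading byte 0xC4 = 11000100 matches 110xxxxx → 2-byte sequence.
Byte 1: 0xC4 = 11000100, payload 00100 (5 bits).
Byte 2: 0xAD = 10101101 (10xxxxxx ✓), payload 101101.
Concatenate: 00100101101 = 0x12D (11 bits → U+012D).

U+012D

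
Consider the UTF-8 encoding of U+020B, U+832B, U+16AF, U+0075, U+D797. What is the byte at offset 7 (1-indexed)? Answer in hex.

0x9A

1-indexed offset 7 is 0-indexed offset 6.
U+020B → 2-byte form C8 8B at offsets 0–1.
U+832B → 3-byte form E8 8C AB at offsets 2–4.
U+16AF → 3-byte form E1 9A AF at offsets 5–7.
Offset 6 falls in char 3's range; it's byte 2 of E1 9A AF = 0x9A.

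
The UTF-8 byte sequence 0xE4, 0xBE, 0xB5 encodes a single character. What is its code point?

Leading byte 0xE4 = 11100100 matches 1110xxxx → 3-byte sequence.
Byte 1: 0xE4 = 11100100, payload 0100 (4 bits).
Byte 2: 0xBE = 10111110 (10xxxxxx ✓), payload 111110.
Byte 3: 0xB5 = 10110101 (10xxxxxx ✓), payload 110101.
Concatenate: 0100111110110101 = 0x4FB5 (16 bits → U+4FB5).

U+4FB5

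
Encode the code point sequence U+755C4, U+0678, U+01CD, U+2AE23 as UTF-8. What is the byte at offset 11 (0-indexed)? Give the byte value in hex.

0xA3

U+755C4 → 4-byte form F1 B5 97 84 at offsets 0–3.
U+0678 → 2-byte form D9 B8 at offsets 4–5.
U+01CD → 2-byte form C7 8D at offsets 6–7.
U+2AE23 → 4-byte form F0 AA B8 A3 at offsets 8–11.
Offset 11 falls in char 4's range; it's byte 4 of F0 AA B8 A3 = 0xA3.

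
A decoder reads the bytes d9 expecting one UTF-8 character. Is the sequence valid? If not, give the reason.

Leading byte 0xD9 = 11011001 → 2-byte form, but only 1 byte is present.

invalid (sequence truncated)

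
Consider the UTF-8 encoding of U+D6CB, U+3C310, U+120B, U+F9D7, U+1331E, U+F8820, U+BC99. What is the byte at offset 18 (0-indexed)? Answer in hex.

U+D6CB → 3-byte form ED 9B 8B at offsets 0–2.
U+3C310 → 4-byte form F0 BC 8C 90 at offsets 3–6.
U+120B → 3-byte form E1 88 8B at offsets 7–9.
U+F9D7 → 3-byte form EF A7 97 at offsets 10–12.
U+1331E → 4-byte form F0 93 8C 9E at offsets 13–16.
U+F8820 → 4-byte form F3 B8 A0 A0 at offsets 17–20.
Offset 18 falls in char 6's range; it's byte 2 of F3 B8 A0 A0 = 0xB8.

0xB8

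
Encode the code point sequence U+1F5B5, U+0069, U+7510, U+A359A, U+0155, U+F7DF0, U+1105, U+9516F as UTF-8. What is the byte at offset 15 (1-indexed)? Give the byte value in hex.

0xF3

1-indexed offset 15 is 0-indexed offset 14.
U+1F5B5 → 4-byte form F0 9F 96 B5 at offsets 0–3.
U+0069 → 1-byte form 69 at offsets 4–4.
U+7510 → 3-byte form E7 94 90 at offsets 5–7.
U+A359A → 4-byte form F2 A3 96 9A at offsets 8–11.
U+0155 → 2-byte form C5 95 at offsets 12–13.
U+F7DF0 → 4-byte form F3 B7 B7 B0 at offsets 14–17.
Offset 14 falls in char 6's range; it's byte 1 of F3 B7 B7 B0 = 0xF3.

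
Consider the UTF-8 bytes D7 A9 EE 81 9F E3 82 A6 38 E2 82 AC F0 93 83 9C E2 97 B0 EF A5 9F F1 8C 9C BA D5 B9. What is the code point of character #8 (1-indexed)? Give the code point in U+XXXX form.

Offset 0: leading byte 0xD7 = 11010111 → 2-byte char #1 = D7 A9.
Offset 2: leading byte 0xEE = 11101110 → 3-byte char #2 = EE 81 9F.
Offset 5: leading byte 0xE3 = 11100011 → 3-byte char #3 = E3 82 A6.
Offset 8: leading byte 0x38 = 00111000 → 1-byte char #4 = 38.
Offset 9: leading byte 0xE2 = 11100010 → 3-byte char #5 = E2 82 AC.
Offset 12: leading byte 0xF0 = 11110000 → 4-byte char #6 = F0 93 83 9C.
Offset 16: leading byte 0xE2 = 11100010 → 3-byte char #7 = E2 97 B0.
Offset 19: leading byte 0xEF = 11101111 → 3-byte char #8 = EF A5 9F.
Leading byte 0xEF = 11101111 matches 1110xxxx → 3-byte sequence.
Byte 1: 0xEF = 11101111, payload 1111 (4 bits).
Byte 2: 0xA5 = 10100101 (10xxxxxx ✓), payload 100101.
Byte 3: 0x9F = 10011111 (10xxxxxx ✓), payload 011111.
Concatenate: 1111100101011111 = 0xF95F (16 bits → U+F95F).

U+F95F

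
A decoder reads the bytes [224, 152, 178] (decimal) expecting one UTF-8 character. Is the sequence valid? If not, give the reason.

Leading byte 0xE0 = 11100000 → 3-byte form.
Continuation bytes all match 10xxxxxx. Payload decodes to 0x632.
But 0x632 < 0x800, the minimum for a 3-byte sequence — this is an overlong encoding.

invalid (overlong encoding)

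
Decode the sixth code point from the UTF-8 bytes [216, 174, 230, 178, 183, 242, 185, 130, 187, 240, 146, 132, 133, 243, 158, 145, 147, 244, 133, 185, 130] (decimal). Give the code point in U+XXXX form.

U+105E42

Offset 0: leading byte 0xD8 = 11011000 → 2-byte char #1 = D8 AE.
Offset 2: leading byte 0xE6 = 11100110 → 3-byte char #2 = E6 B2 B7.
Offset 5: leading byte 0xF2 = 11110010 → 4-byte char #3 = F2 B9 82 BB.
Offset 9: leading byte 0xF0 = 11110000 → 4-byte char #4 = F0 92 84 85.
Offset 13: leading byte 0xF3 = 11110011 → 4-byte char #5 = F3 9E 91 93.
Offset 17: leading byte 0xF4 = 11110100 → 4-byte char #6 = F4 85 B9 82.
Leading byte 0xF4 = 11110100 matches 11110xxx → 4-byte sequence.
Byte 1: 0xF4 = 11110100, payload 100 (3 bits).
Byte 2: 0x85 = 10000101 (10xxxxxx ✓), payload 000101.
Byte 3: 0xB9 = 10111001 (10xxxxxx ✓), payload 111001.
Byte 4: 0x82 = 10000010 (10xxxxxx ✓), payload 000010.
Concatenate: 100000101111001000010 = 0x105E42 (21 bits → U+105E42).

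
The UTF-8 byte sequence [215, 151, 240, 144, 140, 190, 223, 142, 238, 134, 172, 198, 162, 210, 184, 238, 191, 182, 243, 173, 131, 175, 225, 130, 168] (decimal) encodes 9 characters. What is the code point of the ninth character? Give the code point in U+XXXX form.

U+10A8

Offset 0: leading byte 0xD7 = 11010111 → 2-byte char #1 = D7 97.
Offset 2: leading byte 0xF0 = 11110000 → 4-byte char #2 = F0 90 8C BE.
Offset 6: leading byte 0xDF = 11011111 → 2-byte char #3 = DF 8E.
Offset 8: leading byte 0xEE = 11101110 → 3-byte char #4 = EE 86 AC.
Offset 11: leading byte 0xC6 = 11000110 → 2-byte char #5 = C6 A2.
Offset 13: leading byte 0xD2 = 11010010 → 2-byte char #6 = D2 B8.
Offset 15: leading byte 0xEE = 11101110 → 3-byte char #7 = EE BF B6.
Offset 18: leading byte 0xF3 = 11110011 → 4-byte char #8 = F3 AD 83 AF.
Offset 22: leading byte 0xE1 = 11100001 → 3-byte char #9 = E1 82 A8.
Leading byte 0xE1 = 11100001 matches 1110xxxx → 3-byte sequence.
Byte 1: 0xE1 = 11100001, payload 0001 (4 bits).
Byte 2: 0x82 = 10000010 (10xxxxxx ✓), payload 000010.
Byte 3: 0xA8 = 10101000 (10xxxxxx ✓), payload 101000.
Concatenate: 0001000010101000 = 0x10A8 (16 bits → U+10A8).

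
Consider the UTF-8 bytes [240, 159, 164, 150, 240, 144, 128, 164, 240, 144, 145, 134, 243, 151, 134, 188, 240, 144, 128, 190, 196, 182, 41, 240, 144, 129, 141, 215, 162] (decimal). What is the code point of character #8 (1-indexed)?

Offset 0: leading byte 0xF0 = 11110000 → 4-byte char #1 = F0 9F A4 96.
Offset 4: leading byte 0xF0 = 11110000 → 4-byte char #2 = F0 90 80 A4.
Offset 8: leading byte 0xF0 = 11110000 → 4-byte char #3 = F0 90 91 86.
Offset 12: leading byte 0xF3 = 11110011 → 4-byte char #4 = F3 97 86 BC.
Offset 16: leading byte 0xF0 = 11110000 → 4-byte char #5 = F0 90 80 BE.
Offset 20: leading byte 0xC4 = 11000100 → 2-byte char #6 = C4 B6.
Offset 22: leading byte 0x29 = 00101001 → 1-byte char #7 = 29.
Offset 23: leading byte 0xF0 = 11110000 → 4-byte char #8 = F0 90 81 8D.
Leading byte 0xF0 = 11110000 matches 11110xxx → 4-byte sequence.
Byte 1: 0xF0 = 11110000, payload 000 (3 bits).
Byte 2: 0x90 = 10010000 (10xxxxxx ✓), payload 010000.
Byte 3: 0x81 = 10000001 (10xxxxxx ✓), payload 000001.
Byte 4: 0x8D = 10001101 (10xxxxxx ✓), payload 001101.
Concatenate: 000010000000001001101 = 0x1004D (21 bits → U+1004D).

U+1004D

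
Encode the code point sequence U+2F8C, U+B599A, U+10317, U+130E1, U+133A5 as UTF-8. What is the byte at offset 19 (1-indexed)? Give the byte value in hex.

1-indexed offset 19 is 0-indexed offset 18.
U+2F8C → 3-byte form E2 BE 8C at offsets 0–2.
U+B599A → 4-byte form F2 B5 A6 9A at offsets 3–6.
U+10317 → 4-byte form F0 90 8C 97 at offsets 7–10.
U+130E1 → 4-byte form F0 93 83 A1 at offsets 11–14.
U+133A5 → 4-byte form F0 93 8E A5 at offsets 15–18.
Offset 18 falls in char 5's range; it's byte 4 of F0 93 8E A5 = 0xA5.

0xA5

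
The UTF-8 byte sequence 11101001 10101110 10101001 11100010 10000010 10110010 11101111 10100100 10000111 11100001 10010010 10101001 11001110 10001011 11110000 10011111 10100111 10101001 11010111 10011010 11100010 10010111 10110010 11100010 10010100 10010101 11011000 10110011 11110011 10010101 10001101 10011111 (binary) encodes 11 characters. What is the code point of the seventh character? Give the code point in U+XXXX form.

Offset 0: leading byte 0xE9 = 11101001 → 3-byte char #1 = E9 AE A9.
Offset 3: leading byte 0xE2 = 11100010 → 3-byte char #2 = E2 82 B2.
Offset 6: leading byte 0xEF = 11101111 → 3-byte char #3 = EF A4 87.
Offset 9: leading byte 0xE1 = 11100001 → 3-byte char #4 = E1 92 A9.
Offset 12: leading byte 0xCE = 11001110 → 2-byte char #5 = CE 8B.
Offset 14: leading byte 0xF0 = 11110000 → 4-byte char #6 = F0 9F A7 A9.
Offset 18: leading byte 0xD7 = 11010111 → 2-byte char #7 = D7 9A.
Leading byte 0xD7 = 11010111 matches 110xxxxx → 2-byte sequence.
Byte 1: 0xD7 = 11010111, payload 10111 (5 bits).
Byte 2: 0x9A = 10011010 (10xxxxxx ✓), payload 011010.
Concatenate: 10111011010 = 0x5DA (11 bits → U+05DA).

U+05DA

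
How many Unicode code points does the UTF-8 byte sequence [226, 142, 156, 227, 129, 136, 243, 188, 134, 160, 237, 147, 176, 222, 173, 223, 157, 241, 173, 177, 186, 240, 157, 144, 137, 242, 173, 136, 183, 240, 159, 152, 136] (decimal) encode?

Byte at offset 0: 0xE2 = 11100010 → 3-byte char (#1). Advance 3.
Byte at offset 3: 0xE3 = 11100011 → 3-byte char (#2). Advance 3.
Byte at offset 6: 0xF3 = 11110011 → 4-byte char (#3). Advance 4.
Byte at offset 10: 0xED = 11101101 → 3-byte char (#4). Advance 3.
Byte at offset 13: 0xDE = 11011110 → 2-byte char (#5). Advance 2.
Byte at offset 15: 0xDF = 11011111 → 2-byte char (#6). Advance 2.
Byte at offset 17: 0xF1 = 11110001 → 4-byte char (#7). Advance 4.
Byte at offset 21: 0xF0 = 11110000 → 4-byte char (#8). Advance 4.
Byte at offset 25: 0xF2 = 11110010 → 4-byte char (#9). Advance 4.
Byte at offset 29: 0xF0 = 11110000 → 4-byte char (#10). Advance 4.
Reached end at offset 33 after 10 code points.

10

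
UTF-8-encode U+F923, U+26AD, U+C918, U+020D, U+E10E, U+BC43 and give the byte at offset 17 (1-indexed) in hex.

1-indexed offset 17 is 0-indexed offset 16.
U+F923 → 3-byte form EF A4 A3 at offsets 0–2.
U+26AD → 3-byte form E2 9A AD at offsets 3–5.
U+C918 → 3-byte form EC A4 98 at offsets 6–8.
U+020D → 2-byte form C8 8D at offsets 9–10.
U+E10E → 3-byte form EE 84 8E at offsets 11–13.
U+BC43 → 3-byte form EB B1 83 at offsets 14–16.
Offset 16 falls in char 6's range; it's byte 3 of EB B1 83 = 0x83.

0x83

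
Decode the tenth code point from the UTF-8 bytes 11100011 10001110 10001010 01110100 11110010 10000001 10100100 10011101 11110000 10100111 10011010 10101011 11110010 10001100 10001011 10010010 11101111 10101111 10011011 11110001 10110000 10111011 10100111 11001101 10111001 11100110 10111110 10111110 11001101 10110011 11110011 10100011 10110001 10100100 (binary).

Offset 0: leading byte 0xE3 = 11100011 → 3-byte char #1 = E3 8E 8A.
Offset 3: leading byte 0x74 = 01110100 → 1-byte char #2 = 74.
Offset 4: leading byte 0xF2 = 11110010 → 4-byte char #3 = F2 81 A4 9D.
Offset 8: leading byte 0xF0 = 11110000 → 4-byte char #4 = F0 A7 9A AB.
Offset 12: leading byte 0xF2 = 11110010 → 4-byte char #5 = F2 8C 8B 92.
Offset 16: leading byte 0xEF = 11101111 → 3-byte char #6 = EF AF 9B.
Offset 19: leading byte 0xF1 = 11110001 → 4-byte char #7 = F1 B0 BB A7.
Offset 23: leading byte 0xCD = 11001101 → 2-byte char #8 = CD B9.
Offset 25: leading byte 0xE6 = 11100110 → 3-byte char #9 = E6 BE BE.
Offset 28: leading byte 0xCD = 11001101 → 2-byte char #10 = CD B3.
Leading byte 0xCD = 11001101 matches 110xxxxx → 2-byte sequence.
Byte 1: 0xCD = 11001101, payload 01101 (5 bits).
Byte 2: 0xB3 = 10110011 (10xxxxxx ✓), payload 110011.
Concatenate: 01101110011 = 0x373 (11 bits → U+0373).

U+0373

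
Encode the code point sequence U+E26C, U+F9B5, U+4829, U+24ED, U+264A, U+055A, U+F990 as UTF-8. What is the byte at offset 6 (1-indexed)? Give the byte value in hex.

0xB5

1-indexed offset 6 is 0-indexed offset 5.
U+E26C → 3-byte form EE 89 AC at offsets 0–2.
U+F9B5 → 3-byte form EF A6 B5 at offsets 3–5.
Offset 5 falls in char 2's range; it's byte 3 of EF A6 B5 = 0xB5.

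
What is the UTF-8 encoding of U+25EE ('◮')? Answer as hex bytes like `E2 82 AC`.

E2 97 AE

U+25EE = 0x25EE = 9710 decimal. In range U+0800–U+FFFF → 3-byte form: 1110xxxx 10xxxxxx 10xxxxxx.
Binary (16 bits): 0010010111101110.
Split 4+6+6: 0010 | 010111 | 101110.
Byte 1: 11100010 = 0xE2.
Byte 2: 10010111 = 0x97.
Byte 3: 10101110 = 0xAE.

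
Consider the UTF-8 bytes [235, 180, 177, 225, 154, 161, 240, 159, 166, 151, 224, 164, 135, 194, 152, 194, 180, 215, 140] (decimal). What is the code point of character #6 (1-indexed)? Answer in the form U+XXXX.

Offset 0: leading byte 0xEB = 11101011 → 3-byte char #1 = EB B4 B1.
Offset 3: leading byte 0xE1 = 11100001 → 3-byte char #2 = E1 9A A1.
Offset 6: leading byte 0xF0 = 11110000 → 4-byte char #3 = F0 9F A6 97.
Offset 10: leading byte 0xE0 = 11100000 → 3-byte char #4 = E0 A4 87.
Offset 13: leading byte 0xC2 = 11000010 → 2-byte char #5 = C2 98.
Offset 15: leading byte 0xC2 = 11000010 → 2-byte char #6 = C2 B4.
Leading byte 0xC2 = 11000010 matches 110xxxxx → 2-byte sequence.
Byte 1: 0xC2 = 11000010, payload 00010 (5 bits).
Byte 2: 0xB4 = 10110100 (10xxxxxx ✓), payload 110100.
Concatenate: 00010110100 = 0xB4 (11 bits → U+00B4).

U+00B4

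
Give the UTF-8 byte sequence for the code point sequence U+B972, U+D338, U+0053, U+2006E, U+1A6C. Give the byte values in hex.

U+B972: 3-byte form → EB A5 B2.
U+D338: 3-byte form → ED 8C B8.
U+0053: 1-byte form → 53.
U+2006E: 4-byte form → F0 A0 81 AE.
U+1A6C: 3-byte form → E1 A9 AC.
Concatenated (14 bytes): EB A5 B2 ED 8C B8 53 F0 A0 81 AE E1 A9 AC.

EB A5 B2 ED 8C B8 53 F0 A0 81 AE E1 A9 AC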